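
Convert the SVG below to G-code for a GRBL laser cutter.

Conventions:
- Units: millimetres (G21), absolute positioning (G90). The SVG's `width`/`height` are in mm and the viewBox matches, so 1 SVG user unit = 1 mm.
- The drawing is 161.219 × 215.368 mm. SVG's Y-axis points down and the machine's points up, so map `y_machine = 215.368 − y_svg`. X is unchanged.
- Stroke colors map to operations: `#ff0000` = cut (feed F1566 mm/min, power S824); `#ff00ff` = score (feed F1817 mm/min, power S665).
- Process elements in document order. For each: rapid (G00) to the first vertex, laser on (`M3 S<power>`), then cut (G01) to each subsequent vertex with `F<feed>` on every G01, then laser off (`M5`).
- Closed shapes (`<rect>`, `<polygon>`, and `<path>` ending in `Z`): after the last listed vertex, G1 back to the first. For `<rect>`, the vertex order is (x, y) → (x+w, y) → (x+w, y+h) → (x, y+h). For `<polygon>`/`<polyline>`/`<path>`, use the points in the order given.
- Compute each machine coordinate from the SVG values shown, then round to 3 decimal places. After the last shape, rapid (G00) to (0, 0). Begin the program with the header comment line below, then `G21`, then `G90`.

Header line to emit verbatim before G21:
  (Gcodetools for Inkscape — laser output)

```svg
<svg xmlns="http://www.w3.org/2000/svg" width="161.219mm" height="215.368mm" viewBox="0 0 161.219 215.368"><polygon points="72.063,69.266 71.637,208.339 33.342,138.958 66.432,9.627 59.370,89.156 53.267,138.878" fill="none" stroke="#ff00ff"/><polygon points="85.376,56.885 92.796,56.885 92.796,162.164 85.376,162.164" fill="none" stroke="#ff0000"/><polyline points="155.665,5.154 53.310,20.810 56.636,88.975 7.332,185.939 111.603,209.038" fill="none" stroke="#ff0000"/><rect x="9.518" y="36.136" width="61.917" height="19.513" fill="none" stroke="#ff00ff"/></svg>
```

(Gcodetools for Inkscape — laser output)
G21
G90
G00 X72.063 Y146.102
M3 S665
G01 X71.637 Y7.029 F1817
G01 X33.342 Y76.410 F1817
G01 X66.432 Y205.741 F1817
G01 X59.370 Y126.212 F1817
G01 X53.267 Y76.490 F1817
G01 X72.063 Y146.102 F1817
M5
G00 X85.376 Y158.483
M3 S824
G01 X92.796 Y158.483 F1566
G01 X92.796 Y53.204 F1566
G01 X85.376 Y53.204 F1566
G01 X85.376 Y158.483 F1566
M5
G00 X155.665 Y210.214
M3 S824
G01 X53.310 Y194.558 F1566
G01 X56.636 Y126.393 F1566
G01 X7.332 Y29.429 F1566
G01 X111.603 Y6.330 F1566
M5
G00 X9.518 Y179.232
M3 S665
G01 X71.435 Y179.232 F1817
G01 X71.435 Y159.719 F1817
G01 X9.518 Y159.719 F1817
G01 X9.518 Y179.232 F1817
M5
G00 X0.000 Y0.000

viewBox `0 0 161.219 215.368` with mm width/height → 1 unit = 1 mm. Flip: y_m = 215.368 − y_svg.

**Shape 1** — `<polygon>` closed polygon, stroke `#ff00ff` → score (S665, F1817). Machine vertices: (72.063,146.102) → (71.637,7.029) → (33.342,76.410) → (66.432,205.741) → (59.370,126.212) → (53.267,76.490) → (72.063,146.102). Closed: final G1 returns to the first vertex.

**Shape 2** — `<polygon>` rectangle, stroke `#ff0000` → cut (S824, F1566). Machine vertices: (85.376,158.483) → (92.796,158.483) → (92.796,53.204) → (85.376,53.204) → (85.376,158.483). Closed: final G1 returns to the first vertex.

**Shape 3** — `<polyline>` open polyline, stroke `#ff0000` → cut (S824, F1566). Machine vertices: (155.665,210.214) → (53.310,194.558) → (56.636,126.393) → (7.332,29.429) → (111.603,6.330). Open path.

**Shape 4** — `<rect>` rectangle, stroke `#ff00ff` → score (S665, F1817). Machine vertices: (9.518,179.232) → (71.435,179.232) → (71.435,159.719) → (9.518,159.719) → (9.518,179.232). Closed: final G1 returns to the first vertex.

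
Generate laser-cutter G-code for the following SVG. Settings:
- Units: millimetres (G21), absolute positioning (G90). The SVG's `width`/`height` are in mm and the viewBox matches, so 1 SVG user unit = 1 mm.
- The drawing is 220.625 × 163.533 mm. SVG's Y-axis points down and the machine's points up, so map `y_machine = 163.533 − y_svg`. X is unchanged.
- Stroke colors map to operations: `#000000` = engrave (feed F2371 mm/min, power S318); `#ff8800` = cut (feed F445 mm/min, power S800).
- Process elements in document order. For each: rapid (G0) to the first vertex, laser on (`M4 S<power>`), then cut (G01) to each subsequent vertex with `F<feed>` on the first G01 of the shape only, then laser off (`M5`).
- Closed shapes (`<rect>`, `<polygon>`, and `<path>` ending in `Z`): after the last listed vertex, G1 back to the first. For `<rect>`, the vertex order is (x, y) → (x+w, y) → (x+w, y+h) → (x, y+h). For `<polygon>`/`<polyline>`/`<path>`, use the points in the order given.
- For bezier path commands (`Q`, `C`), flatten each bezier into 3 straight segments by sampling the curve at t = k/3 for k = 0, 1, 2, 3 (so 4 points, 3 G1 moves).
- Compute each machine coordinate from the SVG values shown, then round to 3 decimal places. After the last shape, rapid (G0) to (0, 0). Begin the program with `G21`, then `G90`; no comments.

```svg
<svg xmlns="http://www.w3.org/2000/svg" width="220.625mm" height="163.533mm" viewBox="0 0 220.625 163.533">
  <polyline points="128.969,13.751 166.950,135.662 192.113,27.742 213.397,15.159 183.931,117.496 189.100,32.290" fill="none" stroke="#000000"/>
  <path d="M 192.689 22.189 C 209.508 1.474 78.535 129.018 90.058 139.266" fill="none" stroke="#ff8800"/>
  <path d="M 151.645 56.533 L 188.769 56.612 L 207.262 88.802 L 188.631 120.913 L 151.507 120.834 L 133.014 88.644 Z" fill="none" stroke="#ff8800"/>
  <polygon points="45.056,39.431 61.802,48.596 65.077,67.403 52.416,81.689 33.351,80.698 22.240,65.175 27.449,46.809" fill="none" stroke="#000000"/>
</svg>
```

1 u = 1 mm; y_m = 163.533 − y.

[1] `<polyline>` open polyline, #000000→engrave S318 F2371: (128.969,149.782) → (166.950,27.871) → (192.113,135.791) → (213.397,148.374) → (183.931,46.037) → (189.100,131.243)

[2] `<path>` cubic bezier, #ff8800→cut S800 F445: (192.689,141.344) → (170.995,122.475) → (115.282,63.778) → (90.058,24.267)

[3] `<path>` regular polygon, #ff8800→cut S800 F445: (151.645,107.000) → (188.769,106.921) → (207.262,74.731) → (188.631,42.620) → (151.507,42.699) → (133.014,74.889) → (151.645,107.000) (closed)

[4] `<polygon>` regular polygon, #000000→engrave S318 F2371: (45.056,124.102) → (61.802,114.937) → (65.077,96.130) → (52.416,81.844) → (33.351,82.835) → (22.240,98.358) → (27.449,116.724) → (45.056,124.102) (closed)

G21
G90
G0 X128.969 Y149.782
M4 S318
G01 X166.950 Y27.871 F2371
G01 X192.113 Y135.791
G01 X213.397 Y148.374
G01 X183.931 Y46.037
G01 X189.100 Y131.243
M5
G0 X192.689 Y141.344
M4 S800
G01 X170.995 Y122.475 F445
G01 X115.282 Y63.778
G01 X90.058 Y24.267
M5
G0 X151.645 Y107.000
M4 S800
G01 X188.769 Y106.921 F445
G01 X207.262 Y74.731
G01 X188.631 Y42.620
G01 X151.507 Y42.699
G01 X133.014 Y74.889
G01 X151.645 Y107.000
M5
G0 X45.056 Y124.102
M4 S318
G01 X61.802 Y114.937 F2371
G01 X65.077 Y96.130
G01 X52.416 Y81.844
G01 X33.351 Y82.835
G01 X22.240 Y98.358
G01 X27.449 Y116.724
G01 X45.056 Y124.102
M5
G0 X0.000 Y0.000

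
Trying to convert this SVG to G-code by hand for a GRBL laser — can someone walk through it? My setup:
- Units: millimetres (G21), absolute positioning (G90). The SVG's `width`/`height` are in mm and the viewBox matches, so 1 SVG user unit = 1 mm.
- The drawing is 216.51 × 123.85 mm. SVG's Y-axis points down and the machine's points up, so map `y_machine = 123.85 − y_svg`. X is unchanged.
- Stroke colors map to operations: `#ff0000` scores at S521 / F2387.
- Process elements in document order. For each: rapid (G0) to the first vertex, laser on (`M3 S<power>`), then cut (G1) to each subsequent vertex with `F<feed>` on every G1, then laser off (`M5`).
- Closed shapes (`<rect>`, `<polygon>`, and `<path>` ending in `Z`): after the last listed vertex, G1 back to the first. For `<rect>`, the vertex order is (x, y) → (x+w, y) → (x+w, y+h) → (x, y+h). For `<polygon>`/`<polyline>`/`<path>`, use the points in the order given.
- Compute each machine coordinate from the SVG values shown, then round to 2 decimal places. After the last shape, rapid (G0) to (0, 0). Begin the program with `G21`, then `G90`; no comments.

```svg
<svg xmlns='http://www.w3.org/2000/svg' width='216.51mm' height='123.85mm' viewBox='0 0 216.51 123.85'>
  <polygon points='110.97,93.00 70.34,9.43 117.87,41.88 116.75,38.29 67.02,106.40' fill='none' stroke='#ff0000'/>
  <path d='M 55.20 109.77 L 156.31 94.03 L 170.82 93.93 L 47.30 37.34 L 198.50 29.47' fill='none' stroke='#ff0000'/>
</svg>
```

G21
G90
G0 X110.97 Y30.85
M3 S521
G1 X70.34 Y114.42 F2387
G1 X117.87 Y81.97 F2387
G1 X116.75 Y85.56 F2387
G1 X67.02 Y17.45 F2387
G1 X110.97 Y30.85 F2387
M5
G0 X55.20 Y14.08
M3 S521
G1 X156.31 Y29.82 F2387
G1 X170.82 Y29.92 F2387
G1 X47.30 Y86.51 F2387
G1 X198.50 Y94.38 F2387
M5
G0 X0.00 Y0.00

Since the viewBox matches the mm dimensions, user units are millimetres directly. The only transform is the Y-flip y_m = 123.85 − y_svg.

Shape 1 is a closed polygon drawn with `<polygon>`. Its stroke #ff0000 means score at S521, F2387. After flipping Y the toolpath is (110.97,30.85) → (70.34,114.42) → (117.87,81.97) → (116.75,85.56) → (67.02,17.45) → (110.97,30.85), returning to the start.

Shape 2 is a open polyline drawn with `<path>`. Its stroke #ff0000 means score at S521, F2387. After flipping Y the toolpath is (55.20,14.08) → (156.31,29.82) → (170.82,29.92) → (47.30,86.51) → (198.50,94.38).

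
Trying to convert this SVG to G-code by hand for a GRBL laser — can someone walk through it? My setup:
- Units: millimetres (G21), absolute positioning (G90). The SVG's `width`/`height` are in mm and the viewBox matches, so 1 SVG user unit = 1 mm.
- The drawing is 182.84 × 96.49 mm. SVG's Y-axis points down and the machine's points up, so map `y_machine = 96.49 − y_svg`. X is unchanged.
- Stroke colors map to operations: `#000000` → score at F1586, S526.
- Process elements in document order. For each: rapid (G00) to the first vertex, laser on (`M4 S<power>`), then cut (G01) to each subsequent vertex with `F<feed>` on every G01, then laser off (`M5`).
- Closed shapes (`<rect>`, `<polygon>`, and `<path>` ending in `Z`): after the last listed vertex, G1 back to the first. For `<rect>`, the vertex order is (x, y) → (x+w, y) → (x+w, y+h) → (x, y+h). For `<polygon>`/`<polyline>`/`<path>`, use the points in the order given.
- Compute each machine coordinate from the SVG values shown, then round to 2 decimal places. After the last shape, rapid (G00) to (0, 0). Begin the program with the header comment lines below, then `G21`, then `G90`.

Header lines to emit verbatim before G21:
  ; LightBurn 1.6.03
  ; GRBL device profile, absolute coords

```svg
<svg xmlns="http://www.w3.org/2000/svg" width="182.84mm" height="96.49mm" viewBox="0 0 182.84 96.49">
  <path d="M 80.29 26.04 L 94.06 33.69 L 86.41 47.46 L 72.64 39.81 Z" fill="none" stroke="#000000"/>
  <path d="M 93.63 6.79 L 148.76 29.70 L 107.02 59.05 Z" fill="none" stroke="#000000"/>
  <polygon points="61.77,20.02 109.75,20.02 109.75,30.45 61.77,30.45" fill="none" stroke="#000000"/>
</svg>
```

1 u = 1 mm; y_m = 96.49 − y.

[1] `<path>` regular polygon, #000000→score S526 F1586: (80.29,70.45) → (94.06,62.80) → (86.41,49.03) → (72.64,56.68) → (80.29,70.45) (closed)

[2] `<path>` closed polygon, #000000→score S526 F1586: (93.63,89.70) → (148.76,66.79) → (107.02,37.44) → (93.63,89.70) (closed)

[3] `<polygon>` rectangle, #000000→score S526 F1586: (61.77,76.47) → (109.75,76.47) → (109.75,66.04) → (61.77,66.04) → (61.77,76.47) (closed)

; LightBurn 1.6.03
; GRBL device profile, absolute coords
G21
G90
G00 X80.29 Y70.45
M4 S526
G01 X94.06 Y62.80 F1586
G01 X86.41 Y49.03 F1586
G01 X72.64 Y56.68 F1586
G01 X80.29 Y70.45 F1586
M5
G00 X93.63 Y89.70
M4 S526
G01 X148.76 Y66.79 F1586
G01 X107.02 Y37.44 F1586
G01 X93.63 Y89.70 F1586
M5
G00 X61.77 Y76.47
M4 S526
G01 X109.75 Y76.47 F1586
G01 X109.75 Y66.04 F1586
G01 X61.77 Y66.04 F1586
G01 X61.77 Y76.47 F1586
M5
G00 X0.00 Y0.00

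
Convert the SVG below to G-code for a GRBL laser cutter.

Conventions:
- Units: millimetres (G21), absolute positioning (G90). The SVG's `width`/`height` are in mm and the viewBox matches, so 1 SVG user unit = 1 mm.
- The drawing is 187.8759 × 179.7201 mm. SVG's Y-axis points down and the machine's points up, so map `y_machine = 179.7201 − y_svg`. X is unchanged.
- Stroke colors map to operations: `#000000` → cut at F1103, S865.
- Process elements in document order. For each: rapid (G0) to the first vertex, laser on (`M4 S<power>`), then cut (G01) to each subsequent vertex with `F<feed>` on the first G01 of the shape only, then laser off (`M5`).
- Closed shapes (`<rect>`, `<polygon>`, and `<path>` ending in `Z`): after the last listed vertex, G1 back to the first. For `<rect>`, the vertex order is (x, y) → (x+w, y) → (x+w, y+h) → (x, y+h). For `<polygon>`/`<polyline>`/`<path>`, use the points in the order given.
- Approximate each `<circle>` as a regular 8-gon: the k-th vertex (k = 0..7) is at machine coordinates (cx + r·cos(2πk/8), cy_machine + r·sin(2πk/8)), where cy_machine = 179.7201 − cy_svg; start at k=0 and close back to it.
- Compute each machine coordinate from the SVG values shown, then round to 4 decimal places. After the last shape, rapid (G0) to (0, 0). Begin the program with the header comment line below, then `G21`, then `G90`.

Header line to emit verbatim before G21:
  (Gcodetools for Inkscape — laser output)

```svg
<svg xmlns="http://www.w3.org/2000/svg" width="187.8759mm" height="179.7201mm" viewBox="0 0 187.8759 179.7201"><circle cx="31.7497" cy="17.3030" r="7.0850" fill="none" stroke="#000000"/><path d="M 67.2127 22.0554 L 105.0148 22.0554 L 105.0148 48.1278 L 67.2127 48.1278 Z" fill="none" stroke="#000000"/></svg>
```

1 u = 1 mm; y_m = 179.7201 − y.

[1] `<circle>` circle, #000000→cut S865 F1103: (38.8347,162.4171) → (36.7596,167.4270) → (31.7497,169.5021) → (26.7398,167.4270) → (24.6647,162.4171) → (26.7398,157.4072) → (31.7497,155.3321) → (36.7596,157.4072) → (38.8347,162.4171) (closed)

[2] `<path>` rectangle, #000000→cut S865 F1103: (67.2127,157.6647) → (105.0148,157.6647) → (105.0148,131.5923) → (67.2127,131.5923) → (67.2127,157.6647) (closed)

(Gcodetools for Inkscape — laser output)
G21
G90
G0 X38.8347 Y162.4171
M4 S865
G01 X36.7596 Y167.4270 F1103
G01 X31.7497 Y169.5021
G01 X26.7398 Y167.4270
G01 X24.6647 Y162.4171
G01 X26.7398 Y157.4072
G01 X31.7497 Y155.3321
G01 X36.7596 Y157.4072
G01 X38.8347 Y162.4171
M5
G0 X67.2127 Y157.6647
M4 S865
G01 X105.0148 Y157.6647 F1103
G01 X105.0148 Y131.5923
G01 X67.2127 Y131.5923
G01 X67.2127 Y157.6647
M5
G0 X0.0000 Y0.0000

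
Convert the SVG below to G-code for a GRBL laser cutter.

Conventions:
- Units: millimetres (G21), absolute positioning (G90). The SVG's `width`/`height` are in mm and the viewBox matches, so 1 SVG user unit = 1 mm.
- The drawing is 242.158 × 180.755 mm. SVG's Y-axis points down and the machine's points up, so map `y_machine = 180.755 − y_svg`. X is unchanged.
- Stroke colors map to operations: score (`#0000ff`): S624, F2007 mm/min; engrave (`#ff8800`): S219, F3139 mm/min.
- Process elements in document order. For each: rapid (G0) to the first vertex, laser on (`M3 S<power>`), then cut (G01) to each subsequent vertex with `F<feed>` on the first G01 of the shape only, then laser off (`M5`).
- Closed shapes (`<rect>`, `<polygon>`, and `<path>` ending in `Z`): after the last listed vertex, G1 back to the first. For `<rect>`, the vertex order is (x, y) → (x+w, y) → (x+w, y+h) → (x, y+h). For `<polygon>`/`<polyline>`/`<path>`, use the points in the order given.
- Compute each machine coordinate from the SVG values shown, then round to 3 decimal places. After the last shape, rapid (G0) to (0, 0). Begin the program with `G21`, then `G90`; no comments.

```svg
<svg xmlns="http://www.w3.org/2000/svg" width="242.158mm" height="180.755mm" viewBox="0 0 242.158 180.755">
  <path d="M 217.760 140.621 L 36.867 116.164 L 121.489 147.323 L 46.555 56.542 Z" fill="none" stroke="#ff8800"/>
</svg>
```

G21
G90
G0 X217.760 Y40.134
M3 S219
G01 X36.867 Y64.591 F3139
G01 X121.489 Y33.432
G01 X46.555 Y124.213
G01 X217.760 Y40.134
M5
G0 X0.000 Y0.000

1 u = 1 mm; y_m = 180.755 − y.

[1] `<path>` closed polygon, #ff8800→engrave S219 F3139: (217.760,40.134) → (36.867,64.591) → (121.489,33.432) → (46.555,124.213) → (217.760,40.134) (closed)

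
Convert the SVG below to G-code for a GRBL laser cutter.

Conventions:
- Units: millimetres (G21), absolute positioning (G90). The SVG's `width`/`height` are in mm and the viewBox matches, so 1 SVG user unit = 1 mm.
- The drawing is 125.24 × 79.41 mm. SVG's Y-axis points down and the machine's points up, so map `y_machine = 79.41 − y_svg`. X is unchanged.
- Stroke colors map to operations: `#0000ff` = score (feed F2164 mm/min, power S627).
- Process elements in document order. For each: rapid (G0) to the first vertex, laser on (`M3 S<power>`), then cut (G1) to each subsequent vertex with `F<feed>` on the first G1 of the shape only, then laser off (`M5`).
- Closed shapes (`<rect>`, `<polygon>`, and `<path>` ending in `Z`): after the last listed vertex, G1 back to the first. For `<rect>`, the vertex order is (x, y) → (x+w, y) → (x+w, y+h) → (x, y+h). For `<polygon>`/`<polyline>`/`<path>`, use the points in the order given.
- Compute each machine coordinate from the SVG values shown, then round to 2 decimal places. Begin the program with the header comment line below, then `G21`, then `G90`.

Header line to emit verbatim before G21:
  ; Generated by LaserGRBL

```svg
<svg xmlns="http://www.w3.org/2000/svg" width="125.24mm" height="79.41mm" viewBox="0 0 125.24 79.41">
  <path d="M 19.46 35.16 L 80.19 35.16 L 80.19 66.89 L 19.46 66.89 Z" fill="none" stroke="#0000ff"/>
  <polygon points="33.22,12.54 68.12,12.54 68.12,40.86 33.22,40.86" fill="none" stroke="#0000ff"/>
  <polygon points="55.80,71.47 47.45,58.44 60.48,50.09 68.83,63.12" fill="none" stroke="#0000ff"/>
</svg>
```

; Generated by LaserGRBL
G21
G90
G0 X19.46 Y44.25
M3 S627
G1 X80.19 Y44.25 F2164
G1 X80.19 Y12.52
G1 X19.46 Y12.52
G1 X19.46 Y44.25
M5
G0 X33.22 Y66.87
M3 S627
G1 X68.12 Y66.87 F2164
G1 X68.12 Y38.55
G1 X33.22 Y38.55
G1 X33.22 Y66.87
M5
G0 X55.80 Y7.94
M3 S627
G1 X47.45 Y20.97 F2164
G1 X60.48 Y29.32
G1 X68.83 Y16.29
G1 X55.80 Y7.94
M5

1 u = 1 mm; y_m = 79.41 − y.

[1] `<path>` rectangle, #0000ff→score S627 F2164: (19.46,44.25) → (80.19,44.25) → (80.19,12.52) → (19.46,12.52) → (19.46,44.25) (closed)

[2] `<polygon>` rectangle, #0000ff→score S627 F2164: (33.22,66.87) → (68.12,66.87) → (68.12,38.55) → (33.22,38.55) → (33.22,66.87) (closed)

[3] `<polygon>` regular polygon, #0000ff→score S627 F2164: (55.80,7.94) → (47.45,20.97) → (60.48,29.32) → (68.83,16.29) → (55.80,7.94) (closed)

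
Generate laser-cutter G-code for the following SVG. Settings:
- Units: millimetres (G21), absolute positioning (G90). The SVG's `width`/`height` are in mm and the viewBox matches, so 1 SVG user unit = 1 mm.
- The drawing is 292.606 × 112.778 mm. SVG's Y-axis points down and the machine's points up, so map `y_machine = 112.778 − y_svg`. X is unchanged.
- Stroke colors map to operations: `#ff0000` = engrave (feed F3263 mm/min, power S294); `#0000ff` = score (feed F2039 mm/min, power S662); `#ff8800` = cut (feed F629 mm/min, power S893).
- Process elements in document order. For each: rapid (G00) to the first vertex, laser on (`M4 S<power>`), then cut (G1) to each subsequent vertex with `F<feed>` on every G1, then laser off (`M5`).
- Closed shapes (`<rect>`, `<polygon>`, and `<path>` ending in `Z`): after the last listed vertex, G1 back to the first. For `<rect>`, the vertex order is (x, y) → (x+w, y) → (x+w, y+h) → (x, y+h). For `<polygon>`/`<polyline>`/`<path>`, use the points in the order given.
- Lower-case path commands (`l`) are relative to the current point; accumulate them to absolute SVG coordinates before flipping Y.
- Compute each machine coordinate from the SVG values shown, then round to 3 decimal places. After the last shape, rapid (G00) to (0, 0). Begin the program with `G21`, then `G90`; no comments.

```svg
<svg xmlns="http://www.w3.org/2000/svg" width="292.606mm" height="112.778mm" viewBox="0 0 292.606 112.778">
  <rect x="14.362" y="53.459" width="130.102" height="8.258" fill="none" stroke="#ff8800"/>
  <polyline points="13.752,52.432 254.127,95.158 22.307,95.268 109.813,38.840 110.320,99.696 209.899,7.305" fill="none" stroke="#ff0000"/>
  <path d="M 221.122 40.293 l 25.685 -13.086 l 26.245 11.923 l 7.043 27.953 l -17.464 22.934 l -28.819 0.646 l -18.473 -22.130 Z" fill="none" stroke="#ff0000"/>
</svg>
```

Since the viewBox matches the mm dimensions, user units are millimetres directly. The only transform is the Y-flip y_m = 112.778 − y_svg.

Shape 1 is a rectangle drawn with `<rect>`. Its stroke #ff8800 means cut at S893, F629. After flipping Y the toolpath is (14.362,59.319) → (144.464,59.319) → (144.464,51.061) → (14.362,51.061) → (14.362,59.319), returning to the start.

Shape 2 is a open polyline drawn with `<polyline>`. Its stroke #ff0000 means engrave at S294, F3263. After flipping Y the toolpath is (13.752,60.346) → (254.127,17.620) → (22.307,17.510) → (109.813,73.938) → (110.320,13.082) → (209.899,105.473).

Shape 3 is a regular polygon drawn with `<path>`. Its stroke #ff0000 means engrave at S294, F3263. After flipping Y the toolpath is (221.122,72.485) → (246.807,85.571) → (273.052,73.648) → (280.095,45.695) → (262.631,22.761) → (233.812,22.115) → (215.339,44.245) → (221.122,72.485), returning to the start.

G21
G90
G00 X14.362 Y59.319
M4 S893
G1 X144.464 Y59.319 F629
G1 X144.464 Y51.061 F629
G1 X14.362 Y51.061 F629
G1 X14.362 Y59.319 F629
M5
G00 X13.752 Y60.346
M4 S294
G1 X254.127 Y17.620 F3263
G1 X22.307 Y17.510 F3263
G1 X109.813 Y73.938 F3263
G1 X110.320 Y13.082 F3263
G1 X209.899 Y105.473 F3263
M5
G00 X221.122 Y72.485
M4 S294
G1 X246.807 Y85.571 F3263
G1 X273.052 Y73.648 F3263
G1 X280.095 Y45.695 F3263
G1 X262.631 Y22.761 F3263
G1 X233.812 Y22.115 F3263
G1 X215.339 Y44.245 F3263
G1 X221.122 Y72.485 F3263
M5
G00 X0.000 Y0.000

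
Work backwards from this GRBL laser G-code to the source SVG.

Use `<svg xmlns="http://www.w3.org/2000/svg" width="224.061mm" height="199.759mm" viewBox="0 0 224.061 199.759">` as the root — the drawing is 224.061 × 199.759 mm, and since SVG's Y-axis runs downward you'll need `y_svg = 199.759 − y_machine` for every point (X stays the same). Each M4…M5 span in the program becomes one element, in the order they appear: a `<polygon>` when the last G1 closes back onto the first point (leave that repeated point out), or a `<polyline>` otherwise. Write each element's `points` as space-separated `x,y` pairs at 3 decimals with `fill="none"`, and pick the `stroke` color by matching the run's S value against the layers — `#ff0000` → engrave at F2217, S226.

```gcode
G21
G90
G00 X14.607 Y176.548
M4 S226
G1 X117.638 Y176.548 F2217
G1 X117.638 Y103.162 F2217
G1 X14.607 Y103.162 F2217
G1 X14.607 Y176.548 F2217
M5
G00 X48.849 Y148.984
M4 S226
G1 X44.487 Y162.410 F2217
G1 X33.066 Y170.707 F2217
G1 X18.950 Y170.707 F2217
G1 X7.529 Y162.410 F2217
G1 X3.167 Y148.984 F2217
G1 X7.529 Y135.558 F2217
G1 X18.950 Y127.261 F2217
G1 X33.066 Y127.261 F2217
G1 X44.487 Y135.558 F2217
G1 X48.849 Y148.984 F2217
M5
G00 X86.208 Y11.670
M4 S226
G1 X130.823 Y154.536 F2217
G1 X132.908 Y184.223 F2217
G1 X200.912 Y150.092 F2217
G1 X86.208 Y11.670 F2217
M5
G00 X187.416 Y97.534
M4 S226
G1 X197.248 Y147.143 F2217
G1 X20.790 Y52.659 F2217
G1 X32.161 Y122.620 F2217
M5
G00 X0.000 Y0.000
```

Each laser-on run becomes one SVG element. Flip Y back into SVG space with y_svg = 199.759 − y_machine. Every run uses S226, so all elements get stroke `#ff0000` (engrave).

Run 1: The run returns to its start, so emit a `<polygon>` with points (Y-flipped): 14.607,23.211 117.638,23.211 117.638,96.597 14.607,96.597.

Run 2: The run returns to its start, so emit a `<polygon>` with points (Y-flipped): 48.849,50.775 44.487,37.349 33.066,29.052 18.950,29.052 7.529,37.349 3.167,50.775 7.529,64.201 18.950,72.498 33.066,72.498 44.487,64.201.

Run 3: The run returns to its start, so emit a `<polygon>` with points (Y-flipped): 86.208,188.089 130.823,45.223 132.908,15.536 200.912,49.667.

Run 4: The run is open, so emit a `<polyline>` with points (Y-flipped): 187.416,102.225 197.248,52.616 20.790,147.100 32.161,77.139.

<svg xmlns="http://www.w3.org/2000/svg" width="224.061mm" height="199.759mm" viewBox="0 0 224.061 199.759">
  <polygon points="14.607,23.211 117.638,23.211 117.638,96.597 14.607,96.597" fill="none" stroke="#ff0000"/>
  <polygon points="48.849,50.775 44.487,37.349 33.066,29.052 18.950,29.052 7.529,37.349 3.167,50.775 7.529,64.201 18.950,72.498 33.066,72.498 44.487,64.201" fill="none" stroke="#ff0000"/>
  <polygon points="86.208,188.089 130.823,45.223 132.908,15.536 200.912,49.667" fill="none" stroke="#ff0000"/>
  <polyline points="187.416,102.225 197.248,52.616 20.790,147.100 32.161,77.139" fill="none" stroke="#ff0000"/>
</svg>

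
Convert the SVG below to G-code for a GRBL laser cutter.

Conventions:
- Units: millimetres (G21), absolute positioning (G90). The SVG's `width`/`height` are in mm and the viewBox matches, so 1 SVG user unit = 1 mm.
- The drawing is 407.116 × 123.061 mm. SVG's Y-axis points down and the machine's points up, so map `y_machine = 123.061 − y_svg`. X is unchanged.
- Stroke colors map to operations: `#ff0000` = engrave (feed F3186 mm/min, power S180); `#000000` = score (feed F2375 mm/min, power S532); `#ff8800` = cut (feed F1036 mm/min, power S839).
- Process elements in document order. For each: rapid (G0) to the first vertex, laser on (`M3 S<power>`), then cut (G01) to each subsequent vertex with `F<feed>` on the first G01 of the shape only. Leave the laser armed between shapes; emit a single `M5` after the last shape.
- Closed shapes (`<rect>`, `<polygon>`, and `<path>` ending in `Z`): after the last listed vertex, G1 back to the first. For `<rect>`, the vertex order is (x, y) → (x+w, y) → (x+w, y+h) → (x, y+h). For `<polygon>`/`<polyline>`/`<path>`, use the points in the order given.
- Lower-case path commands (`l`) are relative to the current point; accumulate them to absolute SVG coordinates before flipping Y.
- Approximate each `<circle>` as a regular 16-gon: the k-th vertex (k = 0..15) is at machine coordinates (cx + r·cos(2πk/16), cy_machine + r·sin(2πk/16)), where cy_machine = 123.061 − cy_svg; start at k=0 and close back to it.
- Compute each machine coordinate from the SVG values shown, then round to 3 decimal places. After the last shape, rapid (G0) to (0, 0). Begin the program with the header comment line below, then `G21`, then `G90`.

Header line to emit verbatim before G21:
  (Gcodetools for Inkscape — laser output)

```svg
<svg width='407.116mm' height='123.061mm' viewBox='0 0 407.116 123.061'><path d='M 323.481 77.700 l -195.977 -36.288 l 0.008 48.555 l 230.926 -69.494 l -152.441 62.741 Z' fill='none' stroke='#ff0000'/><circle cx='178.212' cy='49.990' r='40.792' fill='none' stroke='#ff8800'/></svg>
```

(Gcodetools for Inkscape — laser output)
G21
G90
G0 X323.481 Y45.361
M3 S180
G01 X127.504 Y81.649 F3186
G01 X127.512 Y33.094
G01 X358.438 Y102.588
G01 X205.997 Y39.847
G01 X323.481 Y45.361
G0 X219.004 Y73.071
M3 S839
G01 X215.899 Y88.681 F1036
G01 X207.056 Y101.915
G01 X193.822 Y110.758
G01 X178.212 Y113.863
G01 X162.602 Y110.758
G01 X149.368 Y101.915
G01 X140.525 Y88.681
G01 X137.420 Y73.071
G01 X140.525 Y57.461
G01 X149.368 Y44.227
G01 X162.602 Y35.384
G01 X178.212 Y32.279
G01 X193.822 Y35.384
G01 X207.056 Y44.227
G01 X215.899 Y57.461
G01 X219.004 Y73.071
M5
G0 X0.000 Y0.000

Since the viewBox matches the mm dimensions, user units are millimetres directly. The only transform is the Y-flip y_m = 123.061 − y_svg.

Shape 1 is a closed polygon drawn with `<path>`. Its stroke #ff0000 means engrave at S180, F3186. After flipping Y the toolpath is (323.481,45.361) → (127.504,81.649) → (127.512,33.094) → (358.438,102.588) → (205.997,39.847) → (323.481,45.361), returning to the start.

Shape 2 is a circle drawn with `<circle>`. Its stroke #ff8800 means cut at S839, F1036. After flipping Y the toolpath is (219.004,73.071) → (215.899,88.681) → (207.056,101.915) → (193.822,110.758) → (178.212,113.863) → (162.602,110.758) → (149.368,101.915) → (140.525,88.681) → (137.420,73.071) → (140.525,57.461) → (149.368,44.227) → (162.602,35.384) → (178.212,32.279) → (193.822,35.384) → (207.056,44.227) → (215.899,57.461) → (219.004,73.071), returning to the start.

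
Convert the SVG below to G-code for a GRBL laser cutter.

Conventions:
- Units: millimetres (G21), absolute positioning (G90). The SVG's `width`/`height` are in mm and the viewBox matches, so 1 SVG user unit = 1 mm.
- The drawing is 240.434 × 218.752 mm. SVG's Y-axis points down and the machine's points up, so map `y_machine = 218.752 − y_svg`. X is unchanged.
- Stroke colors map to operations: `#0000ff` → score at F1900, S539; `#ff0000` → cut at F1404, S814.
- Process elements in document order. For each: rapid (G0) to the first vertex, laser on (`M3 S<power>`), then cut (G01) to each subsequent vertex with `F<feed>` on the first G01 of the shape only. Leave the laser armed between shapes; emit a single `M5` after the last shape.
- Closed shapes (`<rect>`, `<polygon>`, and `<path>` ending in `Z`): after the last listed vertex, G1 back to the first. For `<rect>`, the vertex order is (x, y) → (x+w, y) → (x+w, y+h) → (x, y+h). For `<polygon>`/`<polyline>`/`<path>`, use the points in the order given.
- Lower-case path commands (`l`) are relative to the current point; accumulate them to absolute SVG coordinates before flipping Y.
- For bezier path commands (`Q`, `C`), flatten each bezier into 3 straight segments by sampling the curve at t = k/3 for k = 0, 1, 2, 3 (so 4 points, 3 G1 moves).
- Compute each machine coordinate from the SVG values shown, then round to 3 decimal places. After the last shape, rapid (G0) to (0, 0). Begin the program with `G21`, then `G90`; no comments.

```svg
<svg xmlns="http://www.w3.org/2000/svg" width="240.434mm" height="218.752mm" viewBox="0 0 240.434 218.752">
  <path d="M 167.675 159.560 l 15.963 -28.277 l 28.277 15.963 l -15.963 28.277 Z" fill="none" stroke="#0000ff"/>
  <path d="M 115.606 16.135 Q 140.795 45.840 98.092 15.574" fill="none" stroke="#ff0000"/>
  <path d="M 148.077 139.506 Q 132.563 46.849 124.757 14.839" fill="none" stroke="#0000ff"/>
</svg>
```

viewBox `0 0 240.434 218.752` with mm width/height → 1 unit = 1 mm. Flip: y_m = 218.752 − y_svg.

**Shape 1** — `<path>` regular polygon, stroke `#0000ff` → score (S539, F1900). Machine vertices: (167.675,59.192) → (183.638,87.469) → (211.915,71.506) → (195.952,43.229) → (167.675,59.192). Closed: final G1 returns to the first vertex.

**Shape 2** — `<path>` quadratic bezier, stroke `#ff0000` → cut (S814, F1404). Control points (SVG): P0=(115.606,16.135), P1=(140.795,45.840), P2=(98.092,15.574); sampled at t=k/3. Machine vertices: (115.606,202.617) → (124.855,189.477) → (119.017,189.664) → (98.092,203.178). Open path.

**Shape 3** — `<path>` quadratic bezier, stroke `#0000ff` → score (S539, F1900). Control points (SVG): P0=(148.077,139.506), P1=(132.563,46.849), P2=(124.757,14.839); sampled at t=k/3. Machine vertices: (148.077,79.246) → (138.591,134.279) → (130.817,175.834) → (124.757,203.913). Open path.

G21
G90
G0 X167.675 Y59.192
M3 S539
G01 X183.638 Y87.469 F1900
G01 X211.915 Y71.506
G01 X195.952 Y43.229
G01 X167.675 Y59.192
G0 X115.606 Y202.617
M3 S814
G01 X124.855 Y189.477 F1404
G01 X119.017 Y189.664
G01 X98.092 Y203.178
G0 X148.077 Y79.246
M3 S539
G01 X138.591 Y134.279 F1900
G01 X130.817 Y175.834
G01 X124.757 Y203.913
M5
G0 X0.000 Y0.000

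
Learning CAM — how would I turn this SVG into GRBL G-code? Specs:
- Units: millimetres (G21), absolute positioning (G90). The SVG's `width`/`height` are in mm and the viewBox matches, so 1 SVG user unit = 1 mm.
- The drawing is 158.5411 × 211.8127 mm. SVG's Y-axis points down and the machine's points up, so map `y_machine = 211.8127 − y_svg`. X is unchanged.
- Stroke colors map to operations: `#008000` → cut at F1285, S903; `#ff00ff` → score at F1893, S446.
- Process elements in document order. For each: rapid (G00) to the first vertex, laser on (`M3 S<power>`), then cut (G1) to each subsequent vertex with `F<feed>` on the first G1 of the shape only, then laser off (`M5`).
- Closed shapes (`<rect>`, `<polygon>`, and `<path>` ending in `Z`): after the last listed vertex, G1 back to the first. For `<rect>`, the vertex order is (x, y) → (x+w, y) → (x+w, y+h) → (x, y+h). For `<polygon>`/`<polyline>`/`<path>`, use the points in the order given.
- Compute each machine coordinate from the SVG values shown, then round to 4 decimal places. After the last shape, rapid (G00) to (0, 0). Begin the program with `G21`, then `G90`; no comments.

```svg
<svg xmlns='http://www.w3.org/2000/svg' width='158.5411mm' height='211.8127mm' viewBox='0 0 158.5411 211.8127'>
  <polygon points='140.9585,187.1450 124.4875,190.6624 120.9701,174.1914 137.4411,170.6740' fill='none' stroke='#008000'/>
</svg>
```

G21
G90
G00 X140.9585 Y24.6677
M3 S903
G1 X124.4875 Y21.1503 F1285
G1 X120.9701 Y37.6213
G1 X137.4411 Y41.1387
G1 X140.9585 Y24.6677
M5
G00 X0.0000 Y0.0000

viewBox `0 0 158.5411 211.8127` with mm width/height → 1 unit = 1 mm. Flip: y_m = 211.8127 − y_svg.

**Shape 1** — `<polygon>` regular polygon, stroke `#008000` → cut (S903, F1285). Machine vertices: (140.9585,24.6677) → (124.4875,21.1503) → (120.9701,37.6213) → (137.4411,41.1387) → (140.9585,24.6677). Closed: final G1 returns to the first vertex.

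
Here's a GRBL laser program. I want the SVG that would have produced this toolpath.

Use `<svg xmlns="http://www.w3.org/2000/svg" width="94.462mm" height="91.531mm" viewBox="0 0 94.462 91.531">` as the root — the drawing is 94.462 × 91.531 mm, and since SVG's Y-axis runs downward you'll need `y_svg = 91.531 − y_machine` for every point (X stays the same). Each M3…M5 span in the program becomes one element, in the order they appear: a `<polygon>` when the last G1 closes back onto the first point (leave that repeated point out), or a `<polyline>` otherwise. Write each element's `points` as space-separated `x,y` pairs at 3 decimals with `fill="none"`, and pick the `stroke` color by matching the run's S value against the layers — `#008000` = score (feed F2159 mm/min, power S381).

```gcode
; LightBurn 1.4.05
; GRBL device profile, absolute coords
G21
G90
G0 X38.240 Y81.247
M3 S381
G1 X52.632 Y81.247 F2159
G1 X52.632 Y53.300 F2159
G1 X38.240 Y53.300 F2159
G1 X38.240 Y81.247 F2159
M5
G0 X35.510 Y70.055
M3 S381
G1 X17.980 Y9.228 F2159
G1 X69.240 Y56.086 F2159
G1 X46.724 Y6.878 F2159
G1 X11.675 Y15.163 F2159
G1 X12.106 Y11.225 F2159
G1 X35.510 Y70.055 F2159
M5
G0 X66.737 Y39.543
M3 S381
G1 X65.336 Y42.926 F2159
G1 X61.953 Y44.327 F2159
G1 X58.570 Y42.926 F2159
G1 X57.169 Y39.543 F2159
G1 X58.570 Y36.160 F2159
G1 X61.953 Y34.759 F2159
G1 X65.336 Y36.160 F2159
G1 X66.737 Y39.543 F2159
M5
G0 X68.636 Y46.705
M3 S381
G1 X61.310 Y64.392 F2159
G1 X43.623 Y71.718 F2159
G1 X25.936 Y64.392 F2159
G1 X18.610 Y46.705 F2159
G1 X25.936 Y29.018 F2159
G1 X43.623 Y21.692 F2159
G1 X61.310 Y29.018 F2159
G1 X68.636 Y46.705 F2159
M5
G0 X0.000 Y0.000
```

y_svg = 91.531 − y_m. Every run uses S381, so all elements get stroke `#008000` (score).

[1] closed run; points: 38.240,10.284 52.632,10.284 52.632,38.231 38.240,38.231

[2] closed run; points: 35.510,21.476 17.980,82.303 69.240,35.445 46.724,84.653 11.675,76.368 12.106,80.306

[3] closed run; points: 66.737,51.988 65.336,48.605 61.953,47.204 58.570,48.605 57.169,51.988 58.570,55.371 61.953,56.772 65.336,55.371

[4] closed run; points: 68.636,44.826 61.310,27.139 43.623,19.813 25.936,27.139 18.610,44.826 25.936,62.513 43.623,69.839 61.310,62.513

<svg xmlns="http://www.w3.org/2000/svg" width="94.462mm" height="91.531mm" viewBox="0 0 94.462 91.531">
  <polygon points="38.240,10.284 52.632,10.284 52.632,38.231 38.240,38.231" fill="none" stroke="#008000"/>
  <polygon points="35.510,21.476 17.980,82.303 69.240,35.445 46.724,84.653 11.675,76.368 12.106,80.306" fill="none" stroke="#008000"/>
  <polygon points="66.737,51.988 65.336,48.605 61.953,47.204 58.570,48.605 57.169,51.988 58.570,55.371 61.953,56.772 65.336,55.371" fill="none" stroke="#008000"/>
  <polygon points="68.636,44.826 61.310,27.139 43.623,19.813 25.936,27.139 18.610,44.826 25.936,62.513 43.623,69.839 61.310,62.513" fill="none" stroke="#008000"/>
</svg>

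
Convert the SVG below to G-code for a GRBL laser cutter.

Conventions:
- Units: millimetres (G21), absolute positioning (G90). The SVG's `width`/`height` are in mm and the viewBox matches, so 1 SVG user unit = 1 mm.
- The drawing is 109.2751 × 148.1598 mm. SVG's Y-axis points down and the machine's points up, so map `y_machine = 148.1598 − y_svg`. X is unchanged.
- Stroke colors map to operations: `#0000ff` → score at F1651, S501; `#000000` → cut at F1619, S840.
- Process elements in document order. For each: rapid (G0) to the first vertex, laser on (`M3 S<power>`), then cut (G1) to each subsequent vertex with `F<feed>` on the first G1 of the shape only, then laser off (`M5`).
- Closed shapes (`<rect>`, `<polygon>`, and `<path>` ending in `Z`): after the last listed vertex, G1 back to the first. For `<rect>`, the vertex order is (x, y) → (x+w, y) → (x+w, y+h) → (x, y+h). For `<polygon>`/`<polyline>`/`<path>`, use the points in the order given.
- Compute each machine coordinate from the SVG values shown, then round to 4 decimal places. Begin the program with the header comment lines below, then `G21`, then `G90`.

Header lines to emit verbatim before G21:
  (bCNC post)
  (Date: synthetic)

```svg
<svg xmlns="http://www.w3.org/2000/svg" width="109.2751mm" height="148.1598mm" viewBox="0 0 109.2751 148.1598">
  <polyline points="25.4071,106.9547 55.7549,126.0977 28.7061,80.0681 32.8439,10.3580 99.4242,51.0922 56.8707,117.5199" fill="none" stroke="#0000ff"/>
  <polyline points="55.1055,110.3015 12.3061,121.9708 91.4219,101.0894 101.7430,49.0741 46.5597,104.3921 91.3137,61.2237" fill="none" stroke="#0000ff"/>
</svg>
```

(bCNC post)
(Date: synthetic)
G21
G90
G0 X25.4071 Y41.2051
M3 S501
G1 X55.7549 Y22.0621 F1651
G1 X28.7061 Y68.0917
G1 X32.8439 Y137.8018
G1 X99.4242 Y97.0676
G1 X56.8707 Y30.6399
M5
G0 X55.1055 Y37.8583
M3 S501
G1 X12.3061 Y26.1890 F1651
G1 X91.4219 Y47.0704
G1 X101.7430 Y99.0857
G1 X46.5597 Y43.7677
G1 X91.3137 Y86.9361
M5

Since the viewBox matches the mm dimensions, user units are millimetres directly. The only transform is the Y-flip y_m = 148.1598 − y_svg.

Shape 1 is a open polyline drawn with `<polyline>`. Its stroke #0000ff means score at S501, F1651. After flipping Y the toolpath is (25.4071,41.2051) → (55.7549,22.0621) → (28.7061,68.0917) → (32.8439,137.8018) → (99.4242,97.0676) → (56.8707,30.6399).

Shape 2 is a open polyline drawn with `<polyline>`. Its stroke #0000ff means score at S501, F1651. After flipping Y the toolpath is (55.1055,37.8583) → (12.3061,26.1890) → (91.4219,47.0704) → (101.7430,99.0857) → (46.5597,43.7677) → (91.3137,86.9361).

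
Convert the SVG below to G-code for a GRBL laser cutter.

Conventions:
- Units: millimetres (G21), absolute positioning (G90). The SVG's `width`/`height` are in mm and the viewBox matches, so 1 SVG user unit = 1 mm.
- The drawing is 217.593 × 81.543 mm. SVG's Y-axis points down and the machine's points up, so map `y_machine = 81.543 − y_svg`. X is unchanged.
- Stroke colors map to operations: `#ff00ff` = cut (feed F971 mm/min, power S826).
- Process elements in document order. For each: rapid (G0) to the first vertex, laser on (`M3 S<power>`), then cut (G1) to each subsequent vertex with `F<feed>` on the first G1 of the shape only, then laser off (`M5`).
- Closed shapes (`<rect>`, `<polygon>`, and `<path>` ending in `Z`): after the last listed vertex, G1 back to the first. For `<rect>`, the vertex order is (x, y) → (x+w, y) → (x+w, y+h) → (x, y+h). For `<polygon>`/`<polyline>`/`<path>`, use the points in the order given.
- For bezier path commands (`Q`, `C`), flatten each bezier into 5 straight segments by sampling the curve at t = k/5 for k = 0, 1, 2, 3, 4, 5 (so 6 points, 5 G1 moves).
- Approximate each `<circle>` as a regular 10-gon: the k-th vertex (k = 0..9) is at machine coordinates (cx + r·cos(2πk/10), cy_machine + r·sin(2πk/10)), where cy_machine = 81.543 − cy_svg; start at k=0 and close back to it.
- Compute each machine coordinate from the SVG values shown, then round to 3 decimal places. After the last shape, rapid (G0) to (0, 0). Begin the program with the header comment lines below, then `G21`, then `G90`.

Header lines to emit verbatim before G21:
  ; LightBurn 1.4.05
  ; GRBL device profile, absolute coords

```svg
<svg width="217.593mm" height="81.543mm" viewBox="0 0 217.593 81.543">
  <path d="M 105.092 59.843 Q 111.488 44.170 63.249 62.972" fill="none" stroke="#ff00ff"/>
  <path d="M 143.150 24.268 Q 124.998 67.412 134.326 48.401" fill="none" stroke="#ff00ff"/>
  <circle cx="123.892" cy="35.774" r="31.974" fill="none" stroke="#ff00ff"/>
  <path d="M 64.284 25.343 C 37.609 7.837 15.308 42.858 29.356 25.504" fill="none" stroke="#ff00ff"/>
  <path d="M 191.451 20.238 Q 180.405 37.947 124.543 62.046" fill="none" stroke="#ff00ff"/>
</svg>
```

; LightBurn 1.4.05
; GRBL device profile, absolute coords
G21
G90
G0 X105.092 Y21.700
M3 S826
G1 X105.465 Y26.590 F971
G1 X101.467 Y28.722
G1 X93.099 Y28.097
G1 X80.359 Y24.713
G1 X63.249 Y18.571
M5
G0 X143.150 Y57.275
M3 S826
G1 X136.988 Y42.504 F971
G1 X133.025 Y32.705
G1 X131.260 Y27.878
G1 X131.694 Y28.024
G1 X134.326 Y33.142
M5
G0 X155.866 Y45.769
M3 S826
G1 X149.760 Y64.563 F971
G1 X133.773 Y76.178
G1 X114.011 Y76.178
G1 X98.024 Y64.563
G1 X91.918 Y45.769
G1 X98.024 Y26.975
G1 X114.011 Y15.360
G1 X133.773 Y15.360
G1 X149.760 Y26.975
G1 X155.866 Y45.769
M5
G0 X64.284 Y56.200
M3 S826
G1 X49.060 Y61.240 F971
G1 X36.420 Y58.708
G1 X27.900 Y53.640
G1 X25.033 Y51.072
G1 X29.356 Y56.039
M5
G0 X191.451 Y61.305
M3 S826
G1 X185.240 Y53.966 F971
G1 X175.444 Y46.115
G1 X162.062 Y37.754
G1 X145.095 Y28.881
G1 X124.543 Y19.497
M5
G0 X0.000 Y0.000

1 u = 1 mm; y_m = 81.543 − y.

[1] `<path>` quadratic bezier, #ff00ff→cut S826 F971: (105.092,21.700) → (105.465,26.590) → (101.467,28.722) → (93.099,28.097) → (80.359,24.713) → (63.249,18.571)

[2] `<path>` quadratic bezier, #ff00ff→cut S826 F971: (143.150,57.275) → (136.988,42.504) → (133.025,32.705) → (131.260,27.878) → (131.694,28.024) → (134.326,33.142)

[3] `<circle>` circle, #ff00ff→cut S826 F971: (155.866,45.769) → (149.760,64.563) → (133.773,76.178) → (114.011,76.178) → (98.024,64.563) → (91.918,45.769) → (98.024,26.975) → (114.011,15.360) → (133.773,15.360) → (149.760,26.975) → (155.866,45.769) (closed)

[4] `<path>` cubic bezier, #ff00ff→cut S826 F971: (64.284,56.200) → (49.060,61.240) → (36.420,58.708) → (27.900,53.640) → (25.033,51.072) → (29.356,56.039)

[5] `<path>` quadratic bezier, #ff00ff→cut S826 F971: (191.451,61.305) → (185.240,53.966) → (175.444,46.115) → (162.062,37.754) → (145.095,28.881) → (124.543,19.497)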